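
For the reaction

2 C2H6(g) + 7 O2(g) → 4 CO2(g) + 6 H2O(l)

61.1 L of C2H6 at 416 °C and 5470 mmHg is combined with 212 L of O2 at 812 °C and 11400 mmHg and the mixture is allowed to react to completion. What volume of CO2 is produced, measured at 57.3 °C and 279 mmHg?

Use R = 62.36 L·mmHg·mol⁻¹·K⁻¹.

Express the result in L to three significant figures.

n(C2H6) = PV/RT = (5470 × 61.1) / (62.36 × 689.15) = 7.777 mol
n(O2) = PV/RT = (11400 × 212) / (62.36 × 1085.15) = 35.71 mol
For 7.777 mol C2H6, stoichiometry requires (7/2) × 7.777 = 27.22 mol O2; 35.71 mol is available, so C2H6 is limiting.
n(CO2) = (4/2) × 7.777 = 15.55 mol
V(CO2) = nRT/P = 15.55 × 62.36 × 330.45 / 279 = 1149 L

1150 L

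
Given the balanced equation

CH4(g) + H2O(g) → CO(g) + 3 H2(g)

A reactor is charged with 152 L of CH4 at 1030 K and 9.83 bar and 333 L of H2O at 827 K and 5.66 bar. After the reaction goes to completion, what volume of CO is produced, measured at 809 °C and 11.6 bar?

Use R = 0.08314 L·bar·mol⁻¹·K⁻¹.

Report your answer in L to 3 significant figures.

n(CH4) = PV/RT = (9.83 × 152) / (0.08314 × 1030) = 17.45 mol
n(H2O) = PV/RT = (5.66 × 333) / (0.08314 × 827) = 27.41 mol
For 17.45 mol CH4, stoichiometry requires (1/1) × 17.45 = 17.45 mol H2O; 27.41 mol is available, so CH4 is limiting.
n(CO) = (1/1) × 17.45 = 17.45 mol
V(CO) = nRT/P = 17.45 × 0.08314 × 1082.15 / 11.6 = 135.3 L

135 L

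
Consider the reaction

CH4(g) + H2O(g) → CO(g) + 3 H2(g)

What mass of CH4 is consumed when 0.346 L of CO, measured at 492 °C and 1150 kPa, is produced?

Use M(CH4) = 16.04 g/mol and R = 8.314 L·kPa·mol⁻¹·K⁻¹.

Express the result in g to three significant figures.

n(CO) = PV/RT = (1150 × 0.346) / (8.314 × 765.15) = 0.06255 mol
n(CH4) = (1/1) × 0.06255 = 0.06255 mol
m(CH4) = 0.06255 × 16.04 = 1.003 g

1.00 g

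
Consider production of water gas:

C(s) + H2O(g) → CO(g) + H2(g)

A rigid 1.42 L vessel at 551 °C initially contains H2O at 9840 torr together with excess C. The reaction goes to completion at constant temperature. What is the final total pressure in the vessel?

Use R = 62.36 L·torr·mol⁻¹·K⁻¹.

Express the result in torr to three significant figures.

Since T and V are fixed, P_final/P_initial = n_final/n_initial = 2/1.
P_final = (2/1) × 9840 = 19680 torr

19700 torr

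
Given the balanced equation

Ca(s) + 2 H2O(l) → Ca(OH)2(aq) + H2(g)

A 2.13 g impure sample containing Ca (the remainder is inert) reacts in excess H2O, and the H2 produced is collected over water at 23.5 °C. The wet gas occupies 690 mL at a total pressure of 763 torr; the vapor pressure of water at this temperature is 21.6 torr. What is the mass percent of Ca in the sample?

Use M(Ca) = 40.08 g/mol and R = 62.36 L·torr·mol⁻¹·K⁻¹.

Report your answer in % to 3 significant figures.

P(H2) = 763 − 21.6 = 741.4 torr
n(H2) = PV/RT = (741.4 × 0.6900) / (62.36 × 296.65) = 0.02765 mol
n(Ca) = (1/1) × 0.02765 = 0.02765 mol
m(Ca) = 0.02765 × 40.08 = 1.108 g
%Ca = 1.108 / 2.13 × 100 = 52.02%

52.0 %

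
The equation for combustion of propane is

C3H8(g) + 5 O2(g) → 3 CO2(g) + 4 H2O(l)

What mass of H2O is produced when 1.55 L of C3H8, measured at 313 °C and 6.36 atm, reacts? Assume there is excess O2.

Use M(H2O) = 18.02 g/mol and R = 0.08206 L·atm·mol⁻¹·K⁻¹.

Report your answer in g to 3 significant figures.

14.8 g

n(C3H8) = PV/RT = (6.36 × 1.55) / (0.08206 × 586.15) = 0.2050 mol
n(H2O) = (4/1) × 0.2050 = 0.8200 mol
m(H2O) = 0.8200 × 18.02 = 14.78 g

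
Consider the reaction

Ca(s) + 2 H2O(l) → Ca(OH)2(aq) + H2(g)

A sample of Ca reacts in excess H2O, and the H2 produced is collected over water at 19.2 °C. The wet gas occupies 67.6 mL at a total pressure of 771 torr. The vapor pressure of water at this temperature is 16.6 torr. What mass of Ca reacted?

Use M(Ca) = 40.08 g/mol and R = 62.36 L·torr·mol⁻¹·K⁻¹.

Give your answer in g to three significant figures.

P(H2) = 771 − 16.6 = 754.4 torr
n(H2) = PV/RT = (754.4 × 0.06760) / (62.36 × 292.35) = 0.002797 mol
n(Ca) = (1/1) × 0.002797 = 0.002797 mol
m(Ca) = 0.002797 × 40.08 = 0.1121 g

0.112 g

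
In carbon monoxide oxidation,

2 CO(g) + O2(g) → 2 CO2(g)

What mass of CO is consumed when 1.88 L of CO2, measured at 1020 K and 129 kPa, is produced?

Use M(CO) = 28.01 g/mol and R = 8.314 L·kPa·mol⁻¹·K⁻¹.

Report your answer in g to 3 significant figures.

0.801 g

n(CO2) = PV/RT = (129 × 1.88) / (8.314 × 1020) = 0.02860 mol
n(CO) = (2/2) × 0.02860 = 0.02860 mol
m(CO) = 0.02860 × 28.01 = 0.8011 g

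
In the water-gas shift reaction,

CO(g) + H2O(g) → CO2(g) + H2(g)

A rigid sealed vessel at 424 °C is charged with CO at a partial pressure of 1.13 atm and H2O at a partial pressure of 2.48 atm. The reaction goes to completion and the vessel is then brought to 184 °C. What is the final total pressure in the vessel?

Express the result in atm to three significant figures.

2.37 atm

At constant V, partial pressures at 424 °C are proportional to moles, so apply stoichiometry directly to pressures.
P(H2O) required for 1.13 atm of CO = (1/1) × 1.13 = 1.130 atm; available 2.48 atm, so CO is limiting.
P(H2O) remaining = 2.48 − (1/1) × 1.13 = 1.350 atm
P(gaseous products) = (1+1)/1 × 1.13 = 2.260 atm
P_total at 424 °C = 1.350 + 2.260 = 3.610 atm
Scaling to 184 °C: P = 3.610 × 457.15/697.15 = 2.367 atm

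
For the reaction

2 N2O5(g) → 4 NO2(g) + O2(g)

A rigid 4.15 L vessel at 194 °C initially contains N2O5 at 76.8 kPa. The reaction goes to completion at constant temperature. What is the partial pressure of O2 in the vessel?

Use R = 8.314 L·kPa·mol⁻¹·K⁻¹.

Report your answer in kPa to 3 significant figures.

38.4 kPa

n(N2O5)₀ = PV/RT = (76.8 × 4.15) / (8.314 × 467.15) = 0.08206 mol
n(O2) = (1/2) × 0.08206 = 0.04103 mol
P(O2) = nRT/V = 0.04103 × 8.314 × 467.15 / 4.15 = 38.40 kPa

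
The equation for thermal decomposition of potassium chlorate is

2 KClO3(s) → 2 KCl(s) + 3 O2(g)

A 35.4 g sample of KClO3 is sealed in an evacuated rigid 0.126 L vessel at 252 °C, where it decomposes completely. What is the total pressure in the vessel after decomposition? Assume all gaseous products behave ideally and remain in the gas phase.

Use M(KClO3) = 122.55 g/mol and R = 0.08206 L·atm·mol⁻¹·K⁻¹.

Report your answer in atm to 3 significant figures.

148 atm

n(KClO3) = 35.4 / 122.55 = 0.2889 mol
n(gas produced) = (3/2) × 0.2889 = 0.4334 mol
P = nRT/V = 0.4334 × 0.08206 × 525.15 / 0.126 = 148.2 atm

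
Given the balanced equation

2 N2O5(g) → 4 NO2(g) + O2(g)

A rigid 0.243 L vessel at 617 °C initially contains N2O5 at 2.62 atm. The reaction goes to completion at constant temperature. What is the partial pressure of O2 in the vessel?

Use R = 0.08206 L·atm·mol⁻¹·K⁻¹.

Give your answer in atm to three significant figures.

n(N2O5)₀ = PV/RT = (2.62 × 0.243) / (0.08206 × 890.15) = 0.008716 mol
n(O2) = (1/2) × 0.008716 = 0.004358 mol
P(O2) = nRT/V = 0.004358 × 0.08206 × 890.15 / 0.243 = 1.310 atm

1.31 atm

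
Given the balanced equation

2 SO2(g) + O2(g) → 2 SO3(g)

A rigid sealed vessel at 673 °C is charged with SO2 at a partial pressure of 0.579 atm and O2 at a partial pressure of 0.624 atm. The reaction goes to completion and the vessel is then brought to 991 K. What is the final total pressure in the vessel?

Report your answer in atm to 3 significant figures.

With V and T fixed, P_i ∝ n_i, so the mole ratios apply directly to partial pressures at 673 °C.
P(O2) required for 0.579 atm of SO2 = (1/2) × 0.579 = 0.2895 atm; available 0.624 atm, so SO2 is limiting.
P(O2) remaining = 0.624 − (1/2) × 0.579 = 0.3345 atm
P(gaseous products) = (2)/2 × 0.579 = 0.5790 atm
P_total at 673 °C = 0.3345 + 0.5790 = 0.9135 atm
Scaling to 991 K: P = 0.9135 × 991/946.15 = 0.9568 atm

0.957 atm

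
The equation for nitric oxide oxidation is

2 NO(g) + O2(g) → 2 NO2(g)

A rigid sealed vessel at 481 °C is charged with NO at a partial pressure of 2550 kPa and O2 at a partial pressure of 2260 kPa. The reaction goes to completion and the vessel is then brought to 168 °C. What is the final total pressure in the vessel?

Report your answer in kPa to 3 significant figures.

With V and T fixed, P_i ∝ n_i, so the mole ratios apply directly to partial pressures at 481 °C.
P(O2) required for 2550 kPa of NO = (1/2) × 2550 = 1275 kPa; available 2260 kPa, so NO is limiting.
P(O2) remaining = 2260 − (1/2) × 2550 = 985.0 kPa
P(gaseous products) = (2)/2 × 2550 = 2550 kPa
P_total at 481 °C = 985.0 + 2550 = 3535 kPa
Scaling to 168 °C: P = 3535 × 441.15/754.15 = 2068 kPa

2070 kPa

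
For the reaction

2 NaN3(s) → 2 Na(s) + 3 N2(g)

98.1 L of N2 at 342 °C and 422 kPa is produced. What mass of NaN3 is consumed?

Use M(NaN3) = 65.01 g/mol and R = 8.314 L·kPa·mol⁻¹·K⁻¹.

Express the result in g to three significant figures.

n(N2) = PV/RT = (422 × 98.1) / (8.314 × 615.15) = 8.095 mol
n(NaN3) = (2/3) × 8.095 = 5.397 mol
m(NaN3) = 5.397 × 65.01 = 350.9 g

351 g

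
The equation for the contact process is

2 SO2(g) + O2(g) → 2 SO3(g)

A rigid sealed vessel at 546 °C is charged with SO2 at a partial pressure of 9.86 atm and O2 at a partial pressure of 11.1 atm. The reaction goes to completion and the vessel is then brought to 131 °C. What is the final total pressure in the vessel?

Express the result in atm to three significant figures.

7.91 atm

At constant V, partial pressures at 546 °C are proportional to moles, so apply stoichiometry directly to pressures.
P(O2) required for 9.86 atm of SO2 = (1/2) × 9.86 = 4.930 atm; available 11.1 atm, so SO2 is limiting.
P(O2) remaining = 11.1 − (1/2) × 9.86 = 6.170 atm
P(gaseous products) = (2)/2 × 9.86 = 9.860 atm
P_total at 546 °C = 6.170 + 9.860 = 16.03 atm
Scaling to 131 °C: P = 16.03 × 404.15/819.15 = 7.909 atm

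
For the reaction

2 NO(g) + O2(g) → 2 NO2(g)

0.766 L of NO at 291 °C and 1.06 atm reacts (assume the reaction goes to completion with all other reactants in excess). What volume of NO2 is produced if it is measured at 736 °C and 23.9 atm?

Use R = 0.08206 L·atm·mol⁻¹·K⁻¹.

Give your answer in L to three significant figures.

n(NO) = PV/RT = (1.06 × 0.766) / (0.08206 × 564.15) = 0.01754 mol
n(NO2) = (2/2) × 0.01754 = 0.01754 mol
V = nRT/P = 0.01754 × 0.08206 × 1009.15 / 23.9 = 0.06077 L

0.0608 L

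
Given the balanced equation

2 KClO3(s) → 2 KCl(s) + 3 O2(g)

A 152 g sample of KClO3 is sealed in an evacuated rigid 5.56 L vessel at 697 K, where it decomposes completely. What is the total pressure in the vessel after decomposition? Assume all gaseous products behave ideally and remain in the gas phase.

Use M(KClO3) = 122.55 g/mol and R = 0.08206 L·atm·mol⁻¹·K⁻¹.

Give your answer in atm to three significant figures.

n(KClO3) = 152 / 122.55 = 1.240 mol
n(gas produced) = (3/2) × 1.240 = 1.860 mol
P = nRT/V = 1.860 × 0.08206 × 697 / 5.56 = 19.13 atm

19.1 atm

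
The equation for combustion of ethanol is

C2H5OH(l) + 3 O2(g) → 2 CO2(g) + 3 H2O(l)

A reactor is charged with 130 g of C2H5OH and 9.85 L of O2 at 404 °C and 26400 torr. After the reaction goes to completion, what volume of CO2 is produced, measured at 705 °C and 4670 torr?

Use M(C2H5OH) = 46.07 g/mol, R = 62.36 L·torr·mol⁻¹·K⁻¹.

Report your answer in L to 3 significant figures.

53.6 L

n(C2H5OH) = 130 / 46.07 = 2.822 mol
n(O2) = PV/RT = (26400 × 9.85) / (62.36 × 677.15) = 6.158 mol
For 2.822 mol C2H5OH, stoichiometry requires (3/1) × 2.822 = 8.466 mol O2; 6.158 mol is available, so O2 is limiting.
n(CO2) = (2/3) × 6.158 = 4.105 mol
V(CO2) = nRT/P = 4.105 × 62.36 × 978.15 / 4670 = 53.62 L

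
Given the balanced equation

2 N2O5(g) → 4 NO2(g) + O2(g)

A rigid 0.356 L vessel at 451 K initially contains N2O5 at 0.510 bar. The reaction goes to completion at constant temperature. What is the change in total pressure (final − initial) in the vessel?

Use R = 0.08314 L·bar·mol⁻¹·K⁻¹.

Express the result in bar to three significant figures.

0.765 bar

Since T and V are fixed, P_final/P_initial = n_final/n_initial = 5/2.
P_final = (5/2) × 0.510 = 1.275 bar; ΔP = 1.275 − 0.510 = 0.7650 bar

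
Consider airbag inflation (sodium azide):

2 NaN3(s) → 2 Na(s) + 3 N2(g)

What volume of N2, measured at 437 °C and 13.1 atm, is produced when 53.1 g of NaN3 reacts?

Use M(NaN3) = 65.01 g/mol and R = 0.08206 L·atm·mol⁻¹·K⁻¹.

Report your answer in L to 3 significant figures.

n(NaN3) = 53.10 / 65.01 = 0.8168 mol
n(N2) = (3/2) × 0.8168 = 1.225 mol
V = nRT/P = 1.225 × 0.08206 × 710.15 / 13.1 = 5.449 L

5.45 L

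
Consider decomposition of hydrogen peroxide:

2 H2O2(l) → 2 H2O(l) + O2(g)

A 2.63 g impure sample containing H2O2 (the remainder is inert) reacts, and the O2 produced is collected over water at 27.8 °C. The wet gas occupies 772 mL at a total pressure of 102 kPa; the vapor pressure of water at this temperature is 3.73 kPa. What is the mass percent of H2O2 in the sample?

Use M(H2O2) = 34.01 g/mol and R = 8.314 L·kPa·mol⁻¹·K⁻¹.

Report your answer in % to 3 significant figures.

P(O2) = 102 − 3.73 = 98.27 kPa
n(O2) = PV/RT = (98.27 × 0.7720) / (8.314 × 300.95) = 0.03032 mol
n(H2O2) = (2/1) × 0.03032 = 0.06064 mol
m(H2O2) = 0.06064 × 34.01 = 2.062 g
%H2O2 = 2.062 / 2.63 × 100 = 78.40%

78.4 %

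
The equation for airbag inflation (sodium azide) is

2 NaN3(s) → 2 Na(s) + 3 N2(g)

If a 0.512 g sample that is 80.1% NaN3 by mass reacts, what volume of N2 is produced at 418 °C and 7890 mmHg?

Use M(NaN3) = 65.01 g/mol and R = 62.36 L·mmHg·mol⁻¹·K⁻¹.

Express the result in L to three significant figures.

mass of NaN3 = 0.512 × 80.1/100 = 0.4101 g
n(NaN3) = 0.4101 / 65.01 = 0.006308 mol
n(N2) = (3/2) × 0.006308 = 0.009462 mol
V = nRT/P = 0.009462 × 62.36 × 691.15 / 7890 = 0.05169 L

0.0517 L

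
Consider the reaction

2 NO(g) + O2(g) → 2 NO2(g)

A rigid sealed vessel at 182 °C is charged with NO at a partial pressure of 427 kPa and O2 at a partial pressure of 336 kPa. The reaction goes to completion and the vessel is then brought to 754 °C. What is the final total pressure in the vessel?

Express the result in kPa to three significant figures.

Because the vessel is rigid and T is held at 182 °C, work the stoichiometry in partial pressures (P_i = n_iRT/V).
P(O2) required for 427 kPa of NO = (1/2) × 427 = 213.5 kPa; available 336 kPa, so NO is limiting.
P(O2) remaining = 336 − (1/2) × 427 = 122.5 kPa
P(gaseous products) = (2)/2 × 427 = 427.0 kPa
P_total at 182 °C = 122.5 + 427.0 = 549.5 kPa
Scaling to 754 °C: P = 549.5 × 1027.15/455.15 = 1240 kPa

1240 kPa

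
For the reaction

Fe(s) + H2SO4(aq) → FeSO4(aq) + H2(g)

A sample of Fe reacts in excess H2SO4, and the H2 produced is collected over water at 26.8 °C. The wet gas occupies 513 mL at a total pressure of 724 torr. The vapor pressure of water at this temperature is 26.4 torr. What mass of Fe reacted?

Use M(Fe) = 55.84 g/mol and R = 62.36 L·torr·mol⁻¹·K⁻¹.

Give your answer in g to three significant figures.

1.07 g

P(H2) = 724 − 26.4 = 697.6 torr
n(H2) = PV/RT = (697.6 × 0.5130) / (62.36 × 299.95) = 0.01913 mol
n(Fe) = (1/1) × 0.01913 = 0.01913 mol
m(Fe) = 0.01913 × 55.84 = 1.068 g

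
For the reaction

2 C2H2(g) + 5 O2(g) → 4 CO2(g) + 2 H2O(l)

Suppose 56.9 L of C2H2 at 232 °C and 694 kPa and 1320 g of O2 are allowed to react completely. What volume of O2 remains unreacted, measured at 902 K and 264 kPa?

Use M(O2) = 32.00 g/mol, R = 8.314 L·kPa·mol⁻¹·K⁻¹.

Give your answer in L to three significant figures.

n(C2H2) = PV/RT = (694 × 56.9) / (8.314 × 505.15) = 9.402 mol
n(O2) = 1320 / 32.00 = 41.25 mol
For 9.402 mol C2H2, stoichiometry requires (5/2) × 9.402 = 23.50 mol O2; 41.25 mol is available, so C2H2 is limiting.
n(O2) consumed = (5/2) × 9.402 = 23.50 mol; remaining = 41.25 − 23.50 = 17.75 mol
V(O2) = nRT/P = 17.75 × 8.314 × 902 / 264 = 504.2 L

504 L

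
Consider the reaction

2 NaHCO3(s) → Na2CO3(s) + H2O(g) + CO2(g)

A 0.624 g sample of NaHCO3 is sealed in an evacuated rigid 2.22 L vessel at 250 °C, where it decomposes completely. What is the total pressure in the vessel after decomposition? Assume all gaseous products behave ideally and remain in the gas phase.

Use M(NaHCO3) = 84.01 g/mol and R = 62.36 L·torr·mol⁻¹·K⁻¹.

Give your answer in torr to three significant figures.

109 torr

n(NaHCO3) = 0.624 / 84.01 = 0.007428 mol
n(gas produced) = (2/2) × 0.007428 = 0.007428 mol
P = nRT/V = 0.007428 × 62.36 × 523.15 / 2.22 = 109.2 torr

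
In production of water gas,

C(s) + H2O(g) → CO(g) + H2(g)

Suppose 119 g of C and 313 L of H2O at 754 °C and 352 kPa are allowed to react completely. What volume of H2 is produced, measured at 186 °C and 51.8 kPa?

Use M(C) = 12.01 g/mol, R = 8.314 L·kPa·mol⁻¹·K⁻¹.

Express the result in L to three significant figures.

730 L

n(C) = 119 / 12.01 = 9.908 mol
n(H2O) = PV/RT = (352 × 313) / (8.314 × 1027.15) = 12.90 mol
For 9.908 mol C, stoichiometry requires (1/1) × 9.908 = 9.908 mol H2O; 12.90 mol is available, so C is limiting.
n(H2) = (1/1) × 9.908 = 9.908 mol
V(H2) = nRT/P = 9.908 × 8.314 × 459.15 / 51.8 = 730.2 L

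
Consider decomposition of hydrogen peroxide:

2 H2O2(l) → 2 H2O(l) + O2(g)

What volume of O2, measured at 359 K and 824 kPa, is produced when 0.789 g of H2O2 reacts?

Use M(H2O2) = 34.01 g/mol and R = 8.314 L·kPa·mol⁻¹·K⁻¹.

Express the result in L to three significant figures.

0.0420 L

n(H2O2) = 0.7890 / 34.01 = 0.02320 mol
n(O2) = (1/2) × 0.02320 = 0.01160 mol
V = nRT/P = 0.01160 × 8.314 × 359 / 824 = 0.04202 L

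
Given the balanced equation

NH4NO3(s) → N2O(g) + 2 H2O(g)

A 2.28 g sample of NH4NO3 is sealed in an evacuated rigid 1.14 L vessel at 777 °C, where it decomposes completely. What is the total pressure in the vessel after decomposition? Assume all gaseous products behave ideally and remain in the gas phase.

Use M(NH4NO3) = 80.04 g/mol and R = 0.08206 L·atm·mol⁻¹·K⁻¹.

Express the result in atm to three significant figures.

6.46 atm

n(NH4NO3) = 2.28 / 80.04 = 0.02849 mol
n(gas produced) = (3/1) × 0.02849 = 0.08547 mol
P = nRT/V = 0.08547 × 0.08206 × 1050.15 / 1.14 = 6.461 atm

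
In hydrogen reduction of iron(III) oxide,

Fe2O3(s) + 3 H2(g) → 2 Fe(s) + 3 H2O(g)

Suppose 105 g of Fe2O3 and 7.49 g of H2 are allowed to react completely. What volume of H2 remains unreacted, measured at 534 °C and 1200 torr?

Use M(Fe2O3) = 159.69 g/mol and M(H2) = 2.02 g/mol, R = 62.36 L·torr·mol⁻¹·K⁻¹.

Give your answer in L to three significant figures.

72.8 L

n(Fe2O3) = 105 / 159.69 = 0.6575 mol
n(H2) = 7.49 / 2.02 = 3.708 mol
For 0.6575 mol Fe2O3, stoichiometry requires (3/1) × 0.6575 = 1.972 mol H2; 3.708 mol is available, so Fe2O3 is limiting.
n(H2) consumed = (3/1) × 0.6575 = 1.972 mol; remaining = 3.708 − 1.972 = 1.736 mol
V(H2) = nRT/P = 1.736 × 62.36 × 807.15 / 1200 = 72.82 L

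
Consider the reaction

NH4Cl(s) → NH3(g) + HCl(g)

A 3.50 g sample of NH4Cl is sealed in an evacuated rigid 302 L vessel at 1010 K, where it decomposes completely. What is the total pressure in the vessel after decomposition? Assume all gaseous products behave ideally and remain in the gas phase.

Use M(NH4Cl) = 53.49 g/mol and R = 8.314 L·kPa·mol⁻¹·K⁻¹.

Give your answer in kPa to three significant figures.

3.64 kPa

n(NH4Cl) = 3.50 / 53.49 = 0.06543 mol
n(gas produced) = (2/1) × 0.06543 = 0.1309 mol
P = nRT/V = 0.1309 × 8.314 × 1010 / 302 = 3.640 kPa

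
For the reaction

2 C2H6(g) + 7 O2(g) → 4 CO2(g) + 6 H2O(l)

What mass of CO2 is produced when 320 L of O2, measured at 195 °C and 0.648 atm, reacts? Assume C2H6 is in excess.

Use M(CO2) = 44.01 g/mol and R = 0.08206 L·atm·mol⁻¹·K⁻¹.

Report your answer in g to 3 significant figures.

136 g

n(O2) = PV/RT = (0.648 × 320) / (0.08206 × 468.15) = 5.398 mol
n(CO2) = (4/7) × 5.398 = 3.085 mol
m(CO2) = 3.085 × 44.01 = 135.8 g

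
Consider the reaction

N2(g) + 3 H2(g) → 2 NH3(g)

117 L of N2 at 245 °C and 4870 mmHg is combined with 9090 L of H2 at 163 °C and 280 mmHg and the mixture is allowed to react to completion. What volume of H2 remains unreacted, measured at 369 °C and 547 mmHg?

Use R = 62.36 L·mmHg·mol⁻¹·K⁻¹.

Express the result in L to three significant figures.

2980 L

n(N2) = PV/RT = (4870 × 117) / (62.36 × 518.15) = 17.63 mol
n(H2) = PV/RT = (280 × 9090) / (62.36 × 436.15) = 93.58 mol
For 17.63 mol N2, stoichiometry requires (3/1) × 17.63 = 52.89 mol H2; 93.58 mol is available, so N2 is limiting.
n(H2) consumed = (3/1) × 17.63 = 52.89 mol; remaining = 93.58 − 52.89 = 40.69 mol
V(H2) = nRT/P = 40.69 × 62.36 × 642.15 / 547 = 2979 L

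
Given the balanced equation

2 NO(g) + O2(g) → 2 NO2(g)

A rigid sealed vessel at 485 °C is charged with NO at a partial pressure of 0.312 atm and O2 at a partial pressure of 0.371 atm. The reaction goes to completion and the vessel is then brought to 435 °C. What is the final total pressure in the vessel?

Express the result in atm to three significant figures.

Because the vessel is rigid and T is held at 485 °C, work the stoichiometry in partial pressures (P_i = n_iRT/V).
P(O2) required for 0.312 atm of NO = (1/2) × 0.312 = 0.1560 atm; available 0.371 atm, so NO is limiting.
P(O2) remaining = 0.371 − (1/2) × 0.312 = 0.2150 atm
P(gaseous products) = (2)/2 × 0.312 = 0.3120 atm
P_total at 485 °C = 0.2150 + 0.3120 = 0.5270 atm
Scaling to 435 °C: P = 0.5270 × 708.15/758.15 = 0.4922 atm

0.492 atm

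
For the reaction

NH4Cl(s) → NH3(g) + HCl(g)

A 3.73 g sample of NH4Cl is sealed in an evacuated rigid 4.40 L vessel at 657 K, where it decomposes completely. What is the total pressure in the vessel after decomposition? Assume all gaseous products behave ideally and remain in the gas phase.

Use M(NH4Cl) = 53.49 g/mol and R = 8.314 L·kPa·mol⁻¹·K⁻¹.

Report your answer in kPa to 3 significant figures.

173 kPa

n(NH4Cl) = 3.73 / 53.49 = 0.06973 mol
n(gas produced) = (2/1) × 0.06973 = 0.1395 mol
P = nRT/V = 0.1395 × 8.314 × 657 / 4.40 = 173.2 kPa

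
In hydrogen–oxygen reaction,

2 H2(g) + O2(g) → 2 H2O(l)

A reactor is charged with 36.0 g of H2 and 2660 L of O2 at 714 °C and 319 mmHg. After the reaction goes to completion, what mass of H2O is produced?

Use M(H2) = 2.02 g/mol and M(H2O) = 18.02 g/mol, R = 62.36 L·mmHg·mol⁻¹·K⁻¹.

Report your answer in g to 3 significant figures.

321 g

n(H2) = 36.0 / 2.02 = 17.82 mol
n(O2) = PV/RT = (319 × 2660) / (62.36 × 987.15) = 13.78 mol
For 17.82 mol H2, stoichiometry requires (1/2) × 17.82 = 8.910 mol O2; 13.78 mol is available, so H2 is limiting.
n(H2O) = (2/2) × 17.82 = 17.82 mol
m(H2O) = 17.82 × 18.02 = 321.1 g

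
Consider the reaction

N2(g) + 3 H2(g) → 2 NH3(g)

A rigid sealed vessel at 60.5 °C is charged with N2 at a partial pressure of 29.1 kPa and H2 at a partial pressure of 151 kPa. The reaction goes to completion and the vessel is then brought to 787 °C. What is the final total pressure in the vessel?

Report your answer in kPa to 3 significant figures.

Because the vessel is rigid and T is held at 60.5 °C, work the stoichiometry in partial pressures (P_i = n_iRT/V).
P(H2) required for 29.1 kPa of N2 = (3/1) × 29.1 = 87.30 kPa; available 151 kPa, so N2 is limiting.
P(H2) remaining = 151 − (3/1) × 29.1 = 63.70 kPa
P(gaseous products) = (2)/1 × 29.1 = 58.20 kPa
P_total at 60.5 °C = 63.70 + 58.20 = 121.9 kPa
Scaling to 787 °C: P = 121.9 × 1060.15/333.65 = 387.3 kPa

387 kPa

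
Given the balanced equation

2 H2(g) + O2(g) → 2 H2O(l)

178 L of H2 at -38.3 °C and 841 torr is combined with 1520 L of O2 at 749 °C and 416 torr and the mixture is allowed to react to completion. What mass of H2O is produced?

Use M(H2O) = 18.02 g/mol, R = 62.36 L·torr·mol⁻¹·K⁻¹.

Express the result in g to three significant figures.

n(H2) = PV/RT = (841 × 178) / (62.36 × 234.85) = 10.22 mol
n(O2) = PV/RT = (416 × 1520) / (62.36 × 1022.15) = 9.920 mol
For 10.22 mol H2, stoichiometry requires (1/2) × 10.22 = 5.110 mol O2; 9.920 mol is available, so H2 is limiting.
n(H2O) = (2/2) × 10.22 = 10.22 mol
m(H2O) = 10.22 × 18.02 = 184.2 g

184 g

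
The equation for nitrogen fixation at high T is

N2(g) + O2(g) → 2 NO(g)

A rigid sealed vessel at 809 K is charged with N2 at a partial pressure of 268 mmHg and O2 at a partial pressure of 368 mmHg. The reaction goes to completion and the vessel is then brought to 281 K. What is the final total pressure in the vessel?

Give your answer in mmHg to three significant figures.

221 mmHg

At constant V, partial pressures at 809 K are proportional to moles, so apply stoichiometry directly to pressures.
P(O2) required for 268 mmHg of N2 = (1/1) × 268 = 268.0 mmHg; available 368 mmHg, so N2 is limiting.
P(O2) remaining = 368 − (1/1) × 268 = 100.0 mmHg
P(gaseous products) = (2)/1 × 268 = 536.0 mmHg
P_total at 809 K = 100.0 + 536.0 = 636.0 mmHg
Scaling to 281 K: P = 636.0 × 281/809 = 220.9 mmHg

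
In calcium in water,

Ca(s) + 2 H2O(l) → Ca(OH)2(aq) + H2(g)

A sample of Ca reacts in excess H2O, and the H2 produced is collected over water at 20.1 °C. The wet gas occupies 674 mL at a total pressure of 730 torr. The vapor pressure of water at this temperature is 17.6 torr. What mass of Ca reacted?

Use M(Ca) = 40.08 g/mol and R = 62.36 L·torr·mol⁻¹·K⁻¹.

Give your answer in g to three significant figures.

P(H2) = 730 − 17.6 = 712.4 torr
n(H2) = PV/RT = (712.4 × 0.6740) / (62.36 × 293.25) = 0.02626 mol
n(Ca) = (1/1) × 0.02626 = 0.02626 mol
m(Ca) = 0.02626 × 40.08 = 1.053 g

1.05 g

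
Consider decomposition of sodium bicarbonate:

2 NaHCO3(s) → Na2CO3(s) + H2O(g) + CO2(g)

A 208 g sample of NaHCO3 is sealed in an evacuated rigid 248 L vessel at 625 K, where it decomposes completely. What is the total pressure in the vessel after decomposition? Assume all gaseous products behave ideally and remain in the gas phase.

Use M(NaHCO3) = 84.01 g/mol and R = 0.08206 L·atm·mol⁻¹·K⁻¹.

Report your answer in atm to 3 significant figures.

0.512 atm

n(NaHCO3) = 208 / 84.01 = 2.476 mol
n(gas produced) = (2/2) × 2.476 = 2.476 mol
P = nRT/V = 2.476 × 0.08206 × 625 / 248 = 0.5120 atm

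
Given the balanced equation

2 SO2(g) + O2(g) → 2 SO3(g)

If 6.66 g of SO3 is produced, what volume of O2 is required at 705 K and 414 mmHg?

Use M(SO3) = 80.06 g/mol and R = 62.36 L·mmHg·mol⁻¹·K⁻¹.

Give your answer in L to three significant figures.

n(SO3) = 6.660 / 80.06 = 0.08319 mol
n(O2) = (1/2) × 0.08319 = 0.04160 mol
V = nRT/P = 0.04160 × 62.36 × 705 / 414 = 4.418 L

4.42 L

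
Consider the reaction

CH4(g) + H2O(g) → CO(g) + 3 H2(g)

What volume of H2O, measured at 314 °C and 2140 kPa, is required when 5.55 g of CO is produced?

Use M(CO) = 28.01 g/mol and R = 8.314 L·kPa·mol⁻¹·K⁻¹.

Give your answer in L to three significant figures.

0.452 L

n(CO) = 5.550 / 28.01 = 0.1981 mol
n(H2O) = (1/1) × 0.1981 = 0.1981 mol
V = nRT/P = 0.1981 × 8.314 × 587.15 / 2140 = 0.4519 L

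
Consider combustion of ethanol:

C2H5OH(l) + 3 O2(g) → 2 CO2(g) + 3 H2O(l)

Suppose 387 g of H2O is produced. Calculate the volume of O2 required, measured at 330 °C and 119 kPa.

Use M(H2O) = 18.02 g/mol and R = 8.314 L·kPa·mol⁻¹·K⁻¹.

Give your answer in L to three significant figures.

905 L

n(H2O) = 387.0 / 18.02 = 21.48 mol
n(O2) = (3/3) × 21.48 = 21.48 mol
V = nRT/P = 21.48 × 8.314 × 603.15 / 119 = 905.2 L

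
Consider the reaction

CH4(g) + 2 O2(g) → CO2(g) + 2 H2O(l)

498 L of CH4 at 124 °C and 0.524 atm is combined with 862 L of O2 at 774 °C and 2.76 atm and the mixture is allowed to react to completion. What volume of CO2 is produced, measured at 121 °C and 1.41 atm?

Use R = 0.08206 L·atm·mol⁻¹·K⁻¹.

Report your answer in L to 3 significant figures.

n(CH4) = PV/RT = (0.524 × 498) / (0.08206 × 397.15) = 8.007 mol
n(O2) = PV/RT = (2.76 × 862) / (0.08206 × 1047.15) = 27.69 mol
For 8.007 mol CH4, stoichiometry requires (2/1) × 8.007 = 16.01 mol O2; 27.69 mol is available, so CH4 is limiting.
n(CO2) = (1/1) × 8.007 = 8.007 mol
V(CO2) = nRT/P = 8.007 × 0.08206 × 394.15 / 1.41 = 183.7 L

184 L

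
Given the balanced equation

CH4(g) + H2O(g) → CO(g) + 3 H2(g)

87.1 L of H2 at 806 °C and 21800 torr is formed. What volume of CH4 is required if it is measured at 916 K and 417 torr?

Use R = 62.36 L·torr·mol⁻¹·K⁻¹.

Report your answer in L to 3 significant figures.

n(H2) = PV/RT = (21800 × 87.1) / (62.36 × 1079.15) = 28.22 mol
n(CH4) = (1/3) × 28.22 = 9.407 mol
V = nRT/P = 9.407 × 62.36 × 916 / 417 = 1289 L

1290 L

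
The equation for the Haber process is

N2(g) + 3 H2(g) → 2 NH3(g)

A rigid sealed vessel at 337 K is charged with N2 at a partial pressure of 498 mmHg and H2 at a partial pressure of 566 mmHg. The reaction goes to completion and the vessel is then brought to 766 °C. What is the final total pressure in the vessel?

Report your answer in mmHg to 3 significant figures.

2120 mmHg

With V and T fixed, P_i ∝ n_i, so the mole ratios apply directly to partial pressures at 337 K.
P(H2) required for 498 mmHg of N2 = (3/1) × 498 = 1494 mmHg; available 566 mmHg, so H2 is limiting.
P(N2) remaining = 498 − (1/3) × 566 = 309.3 mmHg
P(gaseous products) = (2)/3 × 566 = 377.3 mmHg
P_total at 337 K = 309.3 + 377.3 = 686.6 mmHg
Scaling to 766 °C: P = 686.6 × 1039.15/337 = 2117 mmHg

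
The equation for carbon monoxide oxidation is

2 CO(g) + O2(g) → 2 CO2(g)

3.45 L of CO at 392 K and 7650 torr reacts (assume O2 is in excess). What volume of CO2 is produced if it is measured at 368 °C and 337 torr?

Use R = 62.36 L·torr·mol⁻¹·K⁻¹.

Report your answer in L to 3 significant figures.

n(CO) = PV/RT = (7650 × 3.45) / (62.36 × 392) = 1.080 mol
n(CO2) = (2/2) × 1.080 = 1.080 mol
V = nRT/P = 1.080 × 62.36 × 641.15 / 337 = 128.1 L

128 L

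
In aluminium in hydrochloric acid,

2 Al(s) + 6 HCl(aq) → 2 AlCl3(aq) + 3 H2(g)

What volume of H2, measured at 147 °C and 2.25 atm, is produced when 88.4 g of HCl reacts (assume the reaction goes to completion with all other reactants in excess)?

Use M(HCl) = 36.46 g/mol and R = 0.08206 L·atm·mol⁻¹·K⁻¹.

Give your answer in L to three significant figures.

n(HCl) = 88.40 / 36.46 = 2.425 mol
n(H2) = (3/6) × 2.425 = 1.212 mol
V = nRT/P = 1.212 × 0.08206 × 420.15 / 2.25 = 18.57 L

18.6 L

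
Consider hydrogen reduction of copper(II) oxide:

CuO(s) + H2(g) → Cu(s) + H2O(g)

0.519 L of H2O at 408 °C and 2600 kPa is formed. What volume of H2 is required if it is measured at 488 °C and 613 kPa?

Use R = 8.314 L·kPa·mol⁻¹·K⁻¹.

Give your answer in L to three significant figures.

2.46 L

n(H2O) = PV/RT = (2600 × 0.519) / (8.314 × 681.15) = 0.2383 mol
n(H2) = (1/1) × 0.2383 = 0.2383 mol
V = nRT/P = 0.2383 × 8.314 × 761.15 / 613 = 2.460 L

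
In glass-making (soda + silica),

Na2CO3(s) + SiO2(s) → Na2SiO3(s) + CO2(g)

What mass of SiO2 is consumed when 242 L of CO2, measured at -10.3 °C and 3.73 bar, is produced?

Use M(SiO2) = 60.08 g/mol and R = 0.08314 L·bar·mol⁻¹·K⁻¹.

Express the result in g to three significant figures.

2480 g

n(CO2) = PV/RT = (3.73 × 242) / (0.08314 × 262.85) = 41.31 mol
n(SiO2) = (1/1) × 41.31 = 41.31 mol
m(SiO2) = 41.31 × 60.08 = 2482 g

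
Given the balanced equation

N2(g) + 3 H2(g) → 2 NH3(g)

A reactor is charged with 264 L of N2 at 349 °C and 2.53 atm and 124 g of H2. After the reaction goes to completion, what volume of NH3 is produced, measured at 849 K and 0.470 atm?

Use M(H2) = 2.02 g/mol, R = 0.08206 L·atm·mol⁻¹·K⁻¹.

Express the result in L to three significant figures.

3880 L

n(N2) = PV/RT = (2.53 × 264) / (0.08206 × 622.15) = 13.08 mol
n(H2) = 124 / 2.02 = 61.39 mol
For 13.08 mol N2, stoichiometry requires (3/1) × 13.08 = 39.24 mol H2; 61.39 mol is available, so N2 is limiting.
n(NH3) = (2/1) × 13.08 = 26.16 mol
V(NH3) = nRT/P = 26.16 × 0.08206 × 849 / 0.470 = 3878 L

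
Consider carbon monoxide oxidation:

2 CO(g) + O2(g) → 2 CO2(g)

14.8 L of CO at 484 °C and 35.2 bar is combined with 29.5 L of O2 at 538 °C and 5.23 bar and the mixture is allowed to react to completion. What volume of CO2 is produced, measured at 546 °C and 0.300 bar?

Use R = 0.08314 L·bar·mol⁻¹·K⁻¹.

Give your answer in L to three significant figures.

1040 L

n(CO) = PV/RT = (35.2 × 14.8) / (0.08314 × 757.15) = 8.276 mol
n(O2) = PV/RT = (5.23 × 29.5) / (0.08314 × 811.15) = 2.288 mol
For 8.276 mol CO, stoichiometry requires (1/2) × 8.276 = 4.138 mol O2; 2.288 mol is available, so O2 is limiting.
n(CO2) = (2/1) × 2.288 = 4.576 mol
V(CO2) = nRT/P = 4.576 × 0.08314 × 819.15 / 0.300 = 1039 L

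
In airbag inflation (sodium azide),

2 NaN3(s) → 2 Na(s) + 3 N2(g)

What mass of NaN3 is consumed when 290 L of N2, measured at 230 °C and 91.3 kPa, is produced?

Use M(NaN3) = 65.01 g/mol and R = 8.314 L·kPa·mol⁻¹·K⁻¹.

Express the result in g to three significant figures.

n(N2) = PV/RT = (91.3 × 290) / (8.314 × 503.15) = 6.329 mol
n(NaN3) = (2/3) × 6.329 = 4.219 mol
m(NaN3) = 4.219 × 65.01 = 274.3 g

274 g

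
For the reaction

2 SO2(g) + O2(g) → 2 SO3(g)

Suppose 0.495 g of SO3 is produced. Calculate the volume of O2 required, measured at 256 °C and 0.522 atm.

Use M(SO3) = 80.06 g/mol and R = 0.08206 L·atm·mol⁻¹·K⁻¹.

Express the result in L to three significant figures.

0.257 L

n(SO3) = 0.4950 / 80.06 = 0.006183 mol
n(O2) = (1/2) × 0.006183 = 0.003092 mol
V = nRT/P = 0.003092 × 0.08206 × 529.15 / 0.522 = 0.2572 L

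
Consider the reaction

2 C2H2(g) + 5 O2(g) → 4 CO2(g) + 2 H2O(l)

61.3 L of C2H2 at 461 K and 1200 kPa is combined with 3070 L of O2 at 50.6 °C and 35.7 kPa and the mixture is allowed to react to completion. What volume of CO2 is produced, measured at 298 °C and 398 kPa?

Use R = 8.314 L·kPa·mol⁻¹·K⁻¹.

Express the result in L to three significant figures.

n(C2H2) = PV/RT = (1200 × 61.3) / (8.314 × 461) = 19.19 mol
n(O2) = PV/RT = (35.7 × 3070) / (8.314 × 323.75) = 40.72 mol
For 19.19 mol C2H2, stoichiometry requires (5/2) × 19.19 = 47.98 mol O2; 40.72 mol is available, so O2 is limiting.
n(CO2) = (4/5) × 40.72 = 32.58 mol
V(CO2) = nRT/P = 32.58 × 8.314 × 571.15 / 398 = 388.7 L

389 L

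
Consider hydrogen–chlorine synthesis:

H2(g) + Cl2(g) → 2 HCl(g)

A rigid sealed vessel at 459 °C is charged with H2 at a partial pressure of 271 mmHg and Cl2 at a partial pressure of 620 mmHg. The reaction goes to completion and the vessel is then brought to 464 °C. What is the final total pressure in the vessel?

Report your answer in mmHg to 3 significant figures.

With V and T fixed, P_i ∝ n_i, so the mole ratios apply directly to partial pressures at 459 °C.
P(Cl2) required for 271 mmHg of H2 = (1/1) × 271 = 271.0 mmHg; available 620 mmHg, so H2 is limiting.
P(Cl2) remaining = 620 − (1/1) × 271 = 349.0 mmHg
P(gaseous products) = (2)/1 × 271 = 542.0 mmHg
P_total at 459 °C = 349.0 + 542.0 = 891.0 mmHg
Scaling to 464 °C: P = 891.0 × 737.15/732.15 = 897.1 mmHg

897 mmHg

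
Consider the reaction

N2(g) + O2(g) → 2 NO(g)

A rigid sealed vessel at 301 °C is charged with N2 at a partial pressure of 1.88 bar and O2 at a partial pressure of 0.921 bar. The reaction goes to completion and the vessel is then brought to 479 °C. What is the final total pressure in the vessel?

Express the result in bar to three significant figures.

At constant V, partial pressures at 301 °C are proportional to moles, so apply stoichiometry directly to pressures.
P(O2) required for 1.88 bar of N2 = (1/1) × 1.88 = 1.880 bar; available 0.921 bar, so O2 is limiting.
P(N2) remaining = 1.88 − (1/1) × 0.921 = 0.9590 bar
P(gaseous products) = (2)/1 × 0.921 = 1.842 bar
P_total at 301 °C = 0.9590 + 1.842 = 2.801 bar
Scaling to 479 °C: P = 2.801 × 752.15/574.15 = 3.669 bar

3.67 bar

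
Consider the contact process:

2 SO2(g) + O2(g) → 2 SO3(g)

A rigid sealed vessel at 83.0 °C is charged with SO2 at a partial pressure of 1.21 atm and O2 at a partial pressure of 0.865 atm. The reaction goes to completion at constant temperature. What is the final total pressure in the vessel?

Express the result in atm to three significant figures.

At constant V, partial pressures at 83.0 °C are proportional to moles, so apply stoichiometry directly to pressures.
P(O2) required for 1.21 atm of SO2 = (1/2) × 1.21 = 0.6050 atm; available 0.865 atm, so SO2 is limiting.
P(O2) remaining = 0.865 − (1/2) × 1.21 = 0.2600 atm
P(gaseous products) = (2)/2 × 1.21 = 1.210 atm
P_total at 83.0 °C = 0.2600 + 1.210 = 1.470 atm

1.47 atm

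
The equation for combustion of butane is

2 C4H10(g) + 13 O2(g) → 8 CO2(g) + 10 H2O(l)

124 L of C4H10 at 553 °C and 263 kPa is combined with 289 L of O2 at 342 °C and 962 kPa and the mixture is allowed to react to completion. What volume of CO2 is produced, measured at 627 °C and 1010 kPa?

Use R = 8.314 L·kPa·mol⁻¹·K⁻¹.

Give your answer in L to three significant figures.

n(C4H10) = PV/RT = (263 × 124) / (8.314 × 826.15) = 4.748 mol
n(O2) = PV/RT = (962 × 289) / (8.314 × 615.15) = 54.36 mol
For 4.748 mol C4H10, stoichiometry requires (13/2) × 4.748 = 30.86 mol O2; 54.36 mol is available, so C4H10 is limiting.
n(CO2) = (8/2) × 4.748 = 18.99 mol
V(CO2) = nRT/P = 18.99 × 8.314 × 900.15 / 1010 = 140.7 L

141 L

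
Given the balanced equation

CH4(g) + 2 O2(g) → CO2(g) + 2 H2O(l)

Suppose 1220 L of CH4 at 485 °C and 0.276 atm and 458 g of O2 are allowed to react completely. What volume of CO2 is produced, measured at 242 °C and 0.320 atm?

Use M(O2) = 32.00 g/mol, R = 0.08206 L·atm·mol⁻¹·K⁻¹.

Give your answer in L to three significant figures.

n(CH4) = PV/RT = (0.276 × 1220) / (0.08206 × 758.15) = 5.412 mol
n(O2) = 458 / 32.00 = 14.31 mol
For 5.412 mol CH4, stoichiometry requires (2/1) × 5.412 = 10.82 mol O2; 14.31 mol is available, so CH4 is limiting.
n(CO2) = (1/1) × 5.412 = 5.412 mol
V(CO2) = nRT/P = 5.412 × 0.08206 × 515.15 / 0.320 = 714.9 L

715 L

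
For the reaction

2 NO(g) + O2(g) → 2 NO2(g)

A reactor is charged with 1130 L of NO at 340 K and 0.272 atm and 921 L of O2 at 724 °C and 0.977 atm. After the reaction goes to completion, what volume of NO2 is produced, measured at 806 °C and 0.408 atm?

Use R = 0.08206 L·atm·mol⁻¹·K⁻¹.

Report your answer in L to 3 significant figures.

n(NO) = PV/RT = (0.272 × 1130) / (0.08206 × 340) = 11.02 mol
n(O2) = PV/RT = (0.977 × 921) / (0.08206 × 997.15) = 11.00 mol
For 11.02 mol NO, stoichiometry requires (1/2) × 11.02 = 5.510 mol O2; 11.00 mol is available, so NO is limiting.
n(NO2) = (2/2) × 11.02 = 11.02 mol
V(NO2) = nRT/P = 11.02 × 0.08206 × 1079.15 / 0.408 = 2392 L

2390 L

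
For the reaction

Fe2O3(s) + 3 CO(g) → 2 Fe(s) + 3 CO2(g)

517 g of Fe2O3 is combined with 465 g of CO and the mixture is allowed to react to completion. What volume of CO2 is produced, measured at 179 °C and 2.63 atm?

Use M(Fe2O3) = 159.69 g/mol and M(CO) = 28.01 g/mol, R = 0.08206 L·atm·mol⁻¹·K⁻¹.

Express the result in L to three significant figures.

n(Fe2O3) = 517 / 159.69 = 3.238 mol
n(CO) = 465 / 28.01 = 16.60 mol
For 3.238 mol Fe2O3, stoichiometry requires (3/1) × 3.238 = 9.714 mol CO; 16.60 mol is available, so Fe2O3 is limiting.
n(CO2) = (3/1) × 3.238 = 9.714 mol
V(CO2) = nRT/P = 9.714 × 0.08206 × 452.15 / 2.63 = 137.0 L

137 L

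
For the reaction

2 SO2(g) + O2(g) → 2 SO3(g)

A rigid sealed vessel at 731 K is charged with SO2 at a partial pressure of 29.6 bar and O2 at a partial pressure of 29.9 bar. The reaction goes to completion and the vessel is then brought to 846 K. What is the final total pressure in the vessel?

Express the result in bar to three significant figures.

Because the vessel is rigid and T is held at 731 K, work the stoichiometry in partial pressures (P_i = n_iRT/V).
P(O2) required for 29.6 bar of SO2 = (1/2) × 29.6 = 14.80 bar; available 29.9 bar, so SO2 is limiting.
P(O2) remaining = 29.9 − (1/2) × 29.6 = 15.10 bar
P(gaseous products) = (2)/2 × 29.6 = 29.60 bar
P_total at 731 K = 15.10 + 29.60 = 44.70 bar
Scaling to 846 K: P = 44.70 × 846/731 = 51.73 bar

51.7 bar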